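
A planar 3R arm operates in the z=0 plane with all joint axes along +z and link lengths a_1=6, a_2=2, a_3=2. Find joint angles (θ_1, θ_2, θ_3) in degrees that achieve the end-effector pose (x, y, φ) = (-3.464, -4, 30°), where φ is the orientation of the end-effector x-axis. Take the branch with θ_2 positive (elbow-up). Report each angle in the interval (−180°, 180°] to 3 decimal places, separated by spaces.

wrist centre = target − a_3·(cos φ, sin φ) = (-5.1961, -5.0000)
cos θ_2 = (51.9989−6²−2²)/(2·6·2) = 0.5000; θ_2 = 60.0029° (elbow-up)
β = atan2(-5.0000,-5.1961) = -136.1016°; ψ = atan2(1.7321,6.9999) = 13.8984°
θ_1 = β − ψ = -150.0000°
θ_3 = φ − θ_1 − θ_2 = 119.9971° (wrapped to (-180°,180°])

-150.000 60.003 119.997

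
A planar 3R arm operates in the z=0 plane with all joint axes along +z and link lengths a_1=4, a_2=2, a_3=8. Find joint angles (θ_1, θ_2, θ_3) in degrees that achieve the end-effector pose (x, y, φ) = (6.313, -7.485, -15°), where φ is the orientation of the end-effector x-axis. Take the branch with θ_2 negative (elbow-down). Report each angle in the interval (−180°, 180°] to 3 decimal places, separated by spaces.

-90.006 -44.984 119.991

wrist centre = target − a_3·(cos φ, sin φ) = (-1.4144, -5.4144)
cos θ_2 = (31.3168−4²−2²)/(2·4·2) = 0.7073; θ_2 = -44.9844° (elbow-down)
β = atan2(-5.4144,-1.4144) = -104.6401°; ψ = atan2(-1.4138,5.4146) = -14.6340°
θ_1 = β − ψ = -90.0061°
θ_3 = φ − θ_1 − θ_2 = 119.9905° (wrapped to (-180°,180°])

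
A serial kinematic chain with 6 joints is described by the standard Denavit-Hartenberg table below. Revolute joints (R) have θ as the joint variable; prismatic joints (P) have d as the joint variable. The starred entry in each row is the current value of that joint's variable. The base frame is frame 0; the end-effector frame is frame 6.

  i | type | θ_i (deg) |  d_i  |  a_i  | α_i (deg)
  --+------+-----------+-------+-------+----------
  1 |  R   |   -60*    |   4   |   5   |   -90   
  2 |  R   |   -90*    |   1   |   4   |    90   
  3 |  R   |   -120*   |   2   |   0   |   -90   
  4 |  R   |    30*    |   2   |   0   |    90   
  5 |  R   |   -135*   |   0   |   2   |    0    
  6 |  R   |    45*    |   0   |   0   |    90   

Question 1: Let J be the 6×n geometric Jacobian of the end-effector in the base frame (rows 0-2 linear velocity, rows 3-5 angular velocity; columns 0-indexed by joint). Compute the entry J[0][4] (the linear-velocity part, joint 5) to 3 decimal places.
0.047

axis z_4 = (-0.8080,0.5335,-0.2500); lever o_n−o_4 = (1.1774,1.4963,-0.6124)
cross product → J_v[:, 4] = (0.0474,-0.7891,-1.8371)
J_ω[:, 4] = z_4
entry J[0][4] = 0.0474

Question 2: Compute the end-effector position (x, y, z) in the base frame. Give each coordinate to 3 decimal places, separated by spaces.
after link 1: o_1 = (2.5000, -4.3301, 4.0000)
after link 2: o_2 = (3.3660, -3.8301, 8.0000)
after link 3: o_3 = (2.3660, -2.0981, 8.0000)
after link 4: o_4 = (1.5000, -2.5981, 9.7321)
after link 5: o_5 = (2.6774, -1.1018, 9.1197)
after link 6: o_6 = (2.6774, -1.1018, 9.1197)

2.677 -1.102 9.120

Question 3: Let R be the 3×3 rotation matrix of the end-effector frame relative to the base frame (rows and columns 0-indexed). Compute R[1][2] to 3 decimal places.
End-effector z-axis (col 2 of R) = (0.3995,0.8080,0.4330)
R[1][2] = 0.8080

0.808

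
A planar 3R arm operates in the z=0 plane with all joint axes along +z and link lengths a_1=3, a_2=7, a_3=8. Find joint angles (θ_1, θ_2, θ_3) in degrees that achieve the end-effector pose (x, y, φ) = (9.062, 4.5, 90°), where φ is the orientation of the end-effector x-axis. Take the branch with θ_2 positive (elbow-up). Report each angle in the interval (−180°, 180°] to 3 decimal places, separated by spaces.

wrist centre = target − a_3·(cos φ, sin φ) = (9.0620, -3.5000)
cos θ_2 = (94.3698−3²−7²)/(2·3·7) = 0.8659; θ_2 = 30.0088° (elbow-up)
β = atan2(-3.5000,9.0620) = -21.1180°; ψ = atan2(3.5009,9.0616) = 21.1238°
θ_1 = β − ψ = -42.2418°
θ_3 = φ − θ_1 − θ_2 = 102.2330° (wrapped to (-180°,180°])

-42.242 30.009 102.233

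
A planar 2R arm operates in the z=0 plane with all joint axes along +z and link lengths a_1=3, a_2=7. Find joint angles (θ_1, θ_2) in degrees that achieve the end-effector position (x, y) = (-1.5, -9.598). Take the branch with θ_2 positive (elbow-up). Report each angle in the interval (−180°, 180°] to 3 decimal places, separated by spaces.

cos θ_2 = (94.3716−3²−7²)/(2·3·7) = 0.8660; θ_2 = 30.0040° (elbow-up)
β = atan2(-9.5980,-1.5000) = -98.8825°; ψ = atan2(3.5004,9.0619) = 21.1204°
θ_1 = β − ψ = -120.0029°

-120.003 30.004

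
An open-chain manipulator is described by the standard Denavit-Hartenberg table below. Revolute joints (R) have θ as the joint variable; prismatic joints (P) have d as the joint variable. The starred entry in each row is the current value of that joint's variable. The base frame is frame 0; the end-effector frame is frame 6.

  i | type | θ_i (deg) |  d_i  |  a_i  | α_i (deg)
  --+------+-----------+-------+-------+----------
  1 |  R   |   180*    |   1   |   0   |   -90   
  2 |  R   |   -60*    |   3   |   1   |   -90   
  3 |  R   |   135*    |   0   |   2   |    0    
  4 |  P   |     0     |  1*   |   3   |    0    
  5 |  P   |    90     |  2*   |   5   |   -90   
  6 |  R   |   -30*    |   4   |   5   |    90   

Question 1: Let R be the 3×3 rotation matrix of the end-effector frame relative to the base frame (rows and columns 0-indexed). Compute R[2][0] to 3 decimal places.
End-effector x-axis (col 0 of R) = (-0.1268,-0.6124,-0.7803)
R[2][0] = -0.7803

-0.780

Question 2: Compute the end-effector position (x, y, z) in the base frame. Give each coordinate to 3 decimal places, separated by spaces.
-1.611 -8.890 -7.210

after link 1: o_1 = (0.0000, 0.0000, 1.0000)
after link 2: o_2 = (-0.5000, -3.0000, 1.8660)
after link 3: o_3 = (0.2071, -1.5858, 0.6413)
after link 4: o_4 = (0.4017, 0.5355, -1.6958)
after link 5: o_5 = (0.4375, -3.0000, -5.7577)
after link 6: o_6 = (-1.6109, -8.8903, -7.2099)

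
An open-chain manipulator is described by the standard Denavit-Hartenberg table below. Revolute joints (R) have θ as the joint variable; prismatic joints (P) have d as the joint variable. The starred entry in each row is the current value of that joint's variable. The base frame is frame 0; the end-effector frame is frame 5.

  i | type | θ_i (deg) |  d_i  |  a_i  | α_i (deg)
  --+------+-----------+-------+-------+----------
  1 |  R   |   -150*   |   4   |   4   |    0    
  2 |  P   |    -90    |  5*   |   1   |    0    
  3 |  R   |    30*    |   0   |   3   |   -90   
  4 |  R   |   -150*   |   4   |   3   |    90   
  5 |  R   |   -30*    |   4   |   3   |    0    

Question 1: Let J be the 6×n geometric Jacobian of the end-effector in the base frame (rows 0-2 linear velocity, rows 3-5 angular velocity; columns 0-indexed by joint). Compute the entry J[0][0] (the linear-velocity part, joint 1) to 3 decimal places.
axis z_0 = ẑ; lever o_n−o_0 = (-1.8816,-5.2231,8.3349)
cross product → J_v[:, 0] = (5.2231,-1.8816,0.0000)
J_ω[:, 0] = z_0
entry J[0][0] = 5.2231

5.223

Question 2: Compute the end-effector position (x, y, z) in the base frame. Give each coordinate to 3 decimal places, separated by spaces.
-1.882 -5.223 8.335

after link 1: o_1 = (-3.4641, -2.0000, 4.0000)
after link 2: o_2 = (-3.9641, -1.1340, 9.0000)
after link 3: o_3 = (-6.5622, 0.3660, 9.0000)
after link 4: o_4 = (-6.3122, -4.3971, 10.5000)
after link 5: o_5 = (-1.8816, -5.2231, 8.3349)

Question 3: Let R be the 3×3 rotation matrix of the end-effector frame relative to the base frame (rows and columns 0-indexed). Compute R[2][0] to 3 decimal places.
End-effector x-axis (col 0 of R) = (0.8995,0.0580,0.4330)
R[2][0] = 0.4330

0.433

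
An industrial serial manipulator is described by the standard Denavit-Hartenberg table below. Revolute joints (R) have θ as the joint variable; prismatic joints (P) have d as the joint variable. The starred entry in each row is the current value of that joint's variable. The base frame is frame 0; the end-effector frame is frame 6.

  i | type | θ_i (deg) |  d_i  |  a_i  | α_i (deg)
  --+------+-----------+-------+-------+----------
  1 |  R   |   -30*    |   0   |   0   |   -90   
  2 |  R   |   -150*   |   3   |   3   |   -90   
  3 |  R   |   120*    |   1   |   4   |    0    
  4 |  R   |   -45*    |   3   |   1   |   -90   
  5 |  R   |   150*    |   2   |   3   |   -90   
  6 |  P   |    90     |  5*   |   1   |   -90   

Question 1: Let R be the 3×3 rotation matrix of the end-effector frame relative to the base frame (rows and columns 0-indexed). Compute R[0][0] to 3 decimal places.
-0.595

End-effector x-axis (col 0 of R) = (-0.5950,0.6424,0.4830)
R[0][0] = -0.5950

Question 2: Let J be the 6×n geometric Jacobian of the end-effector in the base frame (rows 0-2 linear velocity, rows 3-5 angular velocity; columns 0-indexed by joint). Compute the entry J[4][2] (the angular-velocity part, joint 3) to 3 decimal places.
-0.250

axis z_2 = (0.4330,-0.2500,0.8660); lever o_n−o_2 = (6.0952,-3.2471,3.9018)
cross product → J_v[:, 2] = (1.8367,3.5891,0.1178)
J_ω[:, 2] = z_2
entry J[4][2] = -0.2500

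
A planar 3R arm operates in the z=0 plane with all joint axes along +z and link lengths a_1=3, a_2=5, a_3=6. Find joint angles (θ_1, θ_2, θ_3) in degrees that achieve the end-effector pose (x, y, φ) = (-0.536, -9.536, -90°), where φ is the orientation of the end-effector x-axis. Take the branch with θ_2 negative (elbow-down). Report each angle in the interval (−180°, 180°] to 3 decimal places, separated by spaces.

-0.018 -134.990 45.008

wrist centre = target − a_3·(cos φ, sin φ) = (-0.5360, -3.5360)
cos θ_2 = (12.7906−3²−5²)/(2·3·5) = -0.7070; θ_2 = -134.9897° (elbow-down)
β = atan2(-3.5360,-0.5360) = -98.6195°; ψ = atan2(-3.5362,-0.5349) = -98.6017°
θ_1 = β − ψ = -0.0178°
θ_3 = φ − θ_1 − θ_2 = 45.0076° (wrapped to (-180°,180°])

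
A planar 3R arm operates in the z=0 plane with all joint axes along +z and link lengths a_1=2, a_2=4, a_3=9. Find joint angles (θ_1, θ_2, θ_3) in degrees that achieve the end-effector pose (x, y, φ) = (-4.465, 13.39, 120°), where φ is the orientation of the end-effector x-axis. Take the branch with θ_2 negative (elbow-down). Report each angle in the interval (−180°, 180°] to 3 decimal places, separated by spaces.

120.002 -44.999 44.997

wrist centre = target − a_3·(cos φ, sin φ) = (0.0350, 5.5958)
cos θ_2 = (31.3139−2²−4²)/(2·2·4) = 0.7071; θ_2 = -44.9991° (elbow-down)
β = atan2(5.5958,0.0350) = 89.6416°; ψ = atan2(-2.8284,4.8285) = -30.3606°
θ_1 = β − ψ = 120.0022°
θ_3 = φ − θ_1 − θ_2 = 44.9969° (wrapped to (-180°,180°])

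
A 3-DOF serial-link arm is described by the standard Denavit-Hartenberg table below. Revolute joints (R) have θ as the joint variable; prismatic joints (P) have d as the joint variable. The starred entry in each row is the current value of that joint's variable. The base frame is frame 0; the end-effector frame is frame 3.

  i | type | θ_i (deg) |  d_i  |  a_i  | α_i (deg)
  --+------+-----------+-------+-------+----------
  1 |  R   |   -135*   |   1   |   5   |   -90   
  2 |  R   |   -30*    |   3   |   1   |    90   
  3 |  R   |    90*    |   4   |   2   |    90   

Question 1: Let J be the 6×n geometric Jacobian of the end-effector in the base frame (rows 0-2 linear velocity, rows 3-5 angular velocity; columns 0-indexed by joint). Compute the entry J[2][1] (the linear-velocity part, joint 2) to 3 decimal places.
axis z_1 = (0.7071,-0.7071,0.0000); lever o_n−o_1 = (4.3374,-2.7337,3.9641)
cross product → J_v[:, 1] = (-2.8030,-2.8030,1.1340)
J_ω[:, 1] = z_1
entry J[2][1] = 1.1340

1.134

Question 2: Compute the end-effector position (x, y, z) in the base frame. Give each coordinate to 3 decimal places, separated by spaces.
0.802 -6.269 4.964

after link 1: o_1 = (-3.5355, -3.5355, 1.0000)
after link 2: o_2 = (-2.0266, -6.2692, 1.5000)
after link 3: o_3 = (0.8018, -6.2692, 4.9641)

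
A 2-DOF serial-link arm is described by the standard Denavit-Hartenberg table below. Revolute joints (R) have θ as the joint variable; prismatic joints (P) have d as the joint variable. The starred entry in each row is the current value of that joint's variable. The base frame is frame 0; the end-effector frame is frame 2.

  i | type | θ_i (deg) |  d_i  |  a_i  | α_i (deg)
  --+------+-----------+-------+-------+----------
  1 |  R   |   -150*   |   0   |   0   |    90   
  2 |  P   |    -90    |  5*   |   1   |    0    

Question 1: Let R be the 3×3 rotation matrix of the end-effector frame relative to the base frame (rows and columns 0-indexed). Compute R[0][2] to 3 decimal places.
End-effector z-axis (col 2 of R) = (-0.5000,0.8660,0.0000)
R[0][2] = -0.5000

-0.500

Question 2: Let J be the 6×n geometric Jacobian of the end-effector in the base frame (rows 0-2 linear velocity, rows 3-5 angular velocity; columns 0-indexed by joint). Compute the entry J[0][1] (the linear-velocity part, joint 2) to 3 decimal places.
-0.500

prismatic axis z_1 = (-0.5000,0.8660,0.0000)
J_v[:, 1] = z_1; J_ω[:, 1] = (0,0,0)
entry J[0][1] = -0.5000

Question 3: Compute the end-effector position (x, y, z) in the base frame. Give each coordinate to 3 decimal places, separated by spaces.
-2.500 4.330 -1.000

after link 1: o_1 = (0.0000, 0.0000, 0.0000)
after link 2: o_2 = (-2.5000, 4.3301, -1.0000)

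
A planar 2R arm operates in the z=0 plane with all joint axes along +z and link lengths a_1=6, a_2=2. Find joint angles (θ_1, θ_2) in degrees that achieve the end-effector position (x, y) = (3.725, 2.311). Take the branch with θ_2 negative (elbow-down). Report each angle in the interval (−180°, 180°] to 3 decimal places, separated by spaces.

cos θ_2 = (19.2163−6²−2²)/(2·6·2) = -0.8660; θ_2 = -149.9954° (elbow-down)
β = atan2(2.3110,3.7250) = 31.8156°; ψ = atan2(-1.0001,4.2680) = -13.1883°
θ_1 = β − ψ = 45.0039°

45.004 -149.995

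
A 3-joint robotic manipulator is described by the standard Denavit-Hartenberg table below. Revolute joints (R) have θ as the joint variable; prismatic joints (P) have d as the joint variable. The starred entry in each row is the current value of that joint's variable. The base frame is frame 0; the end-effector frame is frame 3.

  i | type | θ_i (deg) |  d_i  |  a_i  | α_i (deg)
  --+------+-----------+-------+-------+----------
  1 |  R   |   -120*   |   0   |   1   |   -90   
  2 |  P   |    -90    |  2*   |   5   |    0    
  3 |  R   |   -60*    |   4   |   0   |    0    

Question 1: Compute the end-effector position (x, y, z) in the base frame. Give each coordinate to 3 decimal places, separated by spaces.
4.696 -3.866 5.000

after link 1: o_1 = (-0.5000, -0.8660, 0.0000)
after link 2: o_2 = (1.2321, -1.8660, 5.0000)
after link 3: o_3 = (4.6962, -3.8660, 5.0000)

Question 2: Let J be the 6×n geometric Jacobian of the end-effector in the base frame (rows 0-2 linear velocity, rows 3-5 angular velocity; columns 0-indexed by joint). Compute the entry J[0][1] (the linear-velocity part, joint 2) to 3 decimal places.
0.866

prismatic axis z_1 = (0.8660,-0.5000,0.0000)
J_v[:, 1] = z_1; J_ω[:, 1] = (0,0,0)
entry J[0][1] = 0.8660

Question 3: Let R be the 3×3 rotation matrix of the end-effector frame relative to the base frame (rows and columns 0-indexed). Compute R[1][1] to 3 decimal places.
End-effector y-axis (col 1 of R) = (-0.2500,-0.4330,0.8660)
R[1][1] = -0.4330

-0.433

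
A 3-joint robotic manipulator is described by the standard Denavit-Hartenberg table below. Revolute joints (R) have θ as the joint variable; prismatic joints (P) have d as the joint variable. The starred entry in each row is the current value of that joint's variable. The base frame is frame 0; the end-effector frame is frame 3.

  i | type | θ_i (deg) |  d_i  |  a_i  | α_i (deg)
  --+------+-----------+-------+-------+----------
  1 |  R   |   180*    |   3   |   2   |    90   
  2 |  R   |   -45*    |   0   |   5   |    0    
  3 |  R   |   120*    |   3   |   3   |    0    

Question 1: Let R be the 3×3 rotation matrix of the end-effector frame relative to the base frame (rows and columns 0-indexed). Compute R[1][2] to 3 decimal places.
End-effector z-axis (col 2 of R) = (0.0000,1.0000,0.0000)
R[1][2] = 1.0000

1.000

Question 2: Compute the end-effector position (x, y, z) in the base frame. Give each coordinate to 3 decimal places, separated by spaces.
after link 1: o_1 = (-2.0000, 0.0000, 3.0000)
after link 2: o_2 = (-5.5355, 0.0000, -0.5355)
after link 3: o_3 = (-6.3120, 3.0000, 2.3622)

-6.312 3.000 2.362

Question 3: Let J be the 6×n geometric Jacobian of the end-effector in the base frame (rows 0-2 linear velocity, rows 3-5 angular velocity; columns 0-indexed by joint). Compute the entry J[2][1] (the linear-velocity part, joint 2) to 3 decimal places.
4.312

axis z_1 = (0.0000,1.0000,0.0000); lever o_n−o_1 = (-4.3120,3.0000,-0.6378)
cross product → J_v[:, 1] = (-0.6378,-0.0000,4.3120)
J_ω[:, 1] = z_1
entry J[2][1] = 4.3120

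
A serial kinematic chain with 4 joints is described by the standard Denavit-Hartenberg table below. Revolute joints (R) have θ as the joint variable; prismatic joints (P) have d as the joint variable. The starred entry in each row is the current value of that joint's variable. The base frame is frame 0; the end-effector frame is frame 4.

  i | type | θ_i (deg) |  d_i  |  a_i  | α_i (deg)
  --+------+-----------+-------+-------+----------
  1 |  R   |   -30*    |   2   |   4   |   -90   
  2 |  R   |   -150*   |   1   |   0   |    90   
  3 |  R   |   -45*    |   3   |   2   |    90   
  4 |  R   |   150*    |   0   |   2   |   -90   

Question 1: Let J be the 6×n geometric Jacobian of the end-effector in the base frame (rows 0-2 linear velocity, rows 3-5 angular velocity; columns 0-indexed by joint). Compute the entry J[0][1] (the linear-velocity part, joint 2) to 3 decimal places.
axis z_1 = (0.5000,0.8660,0.0000); lever o_n−o_1 = (-1.4689,1.7840,-3.3694)
cross product → J_v[:, 1] = (-2.9180,1.6847,2.1641)
J_ω[:, 1] = z_1
entry J[0][1] = -2.9180

-2.918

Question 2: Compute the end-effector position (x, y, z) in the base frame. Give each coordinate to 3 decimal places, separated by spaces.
1.995 -0.216 -1.369

after link 1: o_1 = (3.4641, -2.0000, 2.0000)
after link 2: o_2 = (3.9641, -1.1340, 2.0000)
after link 3: o_3 = (0.8973, -0.9963, 0.1090)
after link 4: o_4 = (1.9952, -0.2160, -1.3694)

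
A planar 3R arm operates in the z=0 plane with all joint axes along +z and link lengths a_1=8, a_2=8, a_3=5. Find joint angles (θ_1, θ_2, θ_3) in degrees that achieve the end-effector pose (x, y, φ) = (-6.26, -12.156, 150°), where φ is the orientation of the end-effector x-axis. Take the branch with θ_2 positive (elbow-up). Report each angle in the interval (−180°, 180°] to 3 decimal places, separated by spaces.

-119.997 44.992 -134.994

wrist centre = target − a_3·(cos φ, sin φ) = (-1.9299, -14.6560)
cos θ_2 = (218.5227−8²−8²)/(2·8·8) = 0.7072; θ_2 = 44.9917° (elbow-up)
β = atan2(-14.6560,-1.9299) = -97.5014°; ψ = atan2(5.6560,13.6577) = 22.4959°
θ_1 = β − ψ = -119.9973°
θ_3 = φ − θ_1 − θ_2 = -134.9944° (wrapped to (-180°,180°])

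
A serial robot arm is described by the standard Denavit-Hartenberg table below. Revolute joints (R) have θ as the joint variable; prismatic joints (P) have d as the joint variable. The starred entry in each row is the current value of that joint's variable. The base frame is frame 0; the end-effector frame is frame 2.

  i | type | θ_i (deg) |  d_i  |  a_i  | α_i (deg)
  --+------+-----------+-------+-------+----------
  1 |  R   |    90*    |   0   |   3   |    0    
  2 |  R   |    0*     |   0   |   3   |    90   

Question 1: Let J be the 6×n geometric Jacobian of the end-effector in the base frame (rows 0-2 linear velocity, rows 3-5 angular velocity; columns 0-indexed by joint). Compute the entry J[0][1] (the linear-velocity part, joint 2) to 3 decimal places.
axis z_1 = (0.0000,0.0000,1.0000); lever o_n−o_1 = (0.0000,3.0000,0.0000)
cross product → J_v[:, 1] = (-3.0000,0.0000,0.0000)
J_ω[:, 1] = z_1
entry J[0][1] = -3.0000

-3.000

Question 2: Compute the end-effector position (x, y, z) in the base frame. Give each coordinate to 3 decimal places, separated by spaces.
0.000 6.000 0.000

after link 1: o_1 = (0.0000, 3.0000, 0.0000)
after link 2: o_2 = (0.0000, 6.0000, 0.0000)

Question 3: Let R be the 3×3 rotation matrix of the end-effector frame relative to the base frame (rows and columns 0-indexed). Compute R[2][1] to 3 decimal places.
1.000

End-effector y-axis (col 1 of R) = (-0.0000,0.0000,1.0000)
R[2][1] = 1.0000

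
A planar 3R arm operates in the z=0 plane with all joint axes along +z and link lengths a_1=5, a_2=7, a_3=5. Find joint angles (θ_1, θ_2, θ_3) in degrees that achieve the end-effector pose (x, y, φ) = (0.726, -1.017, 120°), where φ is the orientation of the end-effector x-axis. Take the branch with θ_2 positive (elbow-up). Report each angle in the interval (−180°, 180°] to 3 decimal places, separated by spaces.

-135.000 120.001 134.999

wrist centre = target − a_3·(cos φ, sin φ) = (3.2260, -5.3471)
cos θ_2 = (38.9988−5²−7²)/(2·5·7) = -0.5000; θ_2 = 120.0011° (elbow-up)
β = atan2(-5.3471,3.2260) = -58.8968°; ψ = atan2(6.0621,1.4999) = 76.1030°
θ_1 = β − ψ = -134.9998°
θ_3 = φ − θ_1 − θ_2 = 134.9987° (wrapped to (-180°,180°])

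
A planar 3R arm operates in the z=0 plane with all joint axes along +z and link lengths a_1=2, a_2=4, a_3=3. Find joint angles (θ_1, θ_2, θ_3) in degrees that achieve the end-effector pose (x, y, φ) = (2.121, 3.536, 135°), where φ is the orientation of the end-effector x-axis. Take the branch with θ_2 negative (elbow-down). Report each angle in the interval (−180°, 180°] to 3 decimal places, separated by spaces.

wrist centre = target − a_3·(cos φ, sin φ) = (4.2423, 1.4147)
cos θ_2 = (19.9986−2²−4²)/(2·2·4) = -0.0001; θ_2 = -90.0050° (elbow-down)
β = atan2(1.4147,4.2423) = 18.4419°; ψ = atan2(-4.0000,1.9997) = -63.4390°
θ_1 = β − ψ = 81.8809°
θ_3 = φ − θ_1 − θ_2 = 143.1241° (wrapped to (-180°,180°])

81.881 -90.005 143.124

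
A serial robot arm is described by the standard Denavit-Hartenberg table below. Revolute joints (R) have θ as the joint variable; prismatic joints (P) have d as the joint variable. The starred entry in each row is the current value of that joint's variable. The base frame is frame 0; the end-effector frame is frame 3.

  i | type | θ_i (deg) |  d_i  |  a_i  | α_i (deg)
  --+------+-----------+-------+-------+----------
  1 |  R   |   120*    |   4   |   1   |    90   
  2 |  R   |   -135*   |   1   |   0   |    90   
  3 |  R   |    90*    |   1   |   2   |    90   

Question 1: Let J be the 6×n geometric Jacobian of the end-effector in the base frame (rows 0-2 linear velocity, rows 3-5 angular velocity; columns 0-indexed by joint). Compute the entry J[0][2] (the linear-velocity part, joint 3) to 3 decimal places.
-0.707

axis z_2 = (0.3536,-0.6124,0.7071); lever o_n−o_2 = (2.0856,0.3876,0.7071)
cross product → J_v[:, 2] = (-0.7071,1.2247,1.4142)
J_ω[:, 2] = z_2
entry J[0][2] = -0.7071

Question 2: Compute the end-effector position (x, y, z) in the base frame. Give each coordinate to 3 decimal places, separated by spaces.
after link 1: o_1 = (-0.5000, 0.8660, 4.0000)
after link 2: o_2 = (0.3660, 1.3660, 4.0000)
after link 3: o_3 = (2.4516, 1.7537, 4.7071)

2.452 1.754 4.707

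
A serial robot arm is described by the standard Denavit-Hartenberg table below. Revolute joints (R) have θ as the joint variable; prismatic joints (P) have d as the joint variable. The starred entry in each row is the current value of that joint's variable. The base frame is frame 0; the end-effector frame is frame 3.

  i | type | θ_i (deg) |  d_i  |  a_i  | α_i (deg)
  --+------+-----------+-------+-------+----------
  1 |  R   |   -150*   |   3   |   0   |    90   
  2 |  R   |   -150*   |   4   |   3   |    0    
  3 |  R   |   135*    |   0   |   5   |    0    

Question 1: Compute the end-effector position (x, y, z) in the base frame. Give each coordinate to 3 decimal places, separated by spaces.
after link 1: o_1 = (0.0000, 0.0000, 3.0000)
after link 2: o_2 = (0.2500, 4.7631, 1.5000)
after link 3: o_3 = (-3.9326, 2.3483, 0.2059)

-3.933 2.348 0.206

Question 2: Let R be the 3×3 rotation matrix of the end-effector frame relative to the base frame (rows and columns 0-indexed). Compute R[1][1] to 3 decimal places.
-0.129

End-effector y-axis (col 1 of R) = (-0.2241,-0.1294,0.9659)
R[1][1] = -0.1294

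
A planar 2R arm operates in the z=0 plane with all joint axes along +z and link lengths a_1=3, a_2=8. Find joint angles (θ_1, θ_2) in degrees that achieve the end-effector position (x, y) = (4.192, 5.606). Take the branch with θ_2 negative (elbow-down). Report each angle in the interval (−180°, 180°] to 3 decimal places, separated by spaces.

cos θ_2 = (49.0001−3²−8²)/(2·3·8) = -0.5000; θ_2 = -119.9999° (elbow-down)
β = atan2(5.6060,4.1920) = 53.2120°; ψ = atan2(-6.9282,-1.0000) = -98.2131°
θ_1 = β − ψ = 151.4250°

151.425 -120.000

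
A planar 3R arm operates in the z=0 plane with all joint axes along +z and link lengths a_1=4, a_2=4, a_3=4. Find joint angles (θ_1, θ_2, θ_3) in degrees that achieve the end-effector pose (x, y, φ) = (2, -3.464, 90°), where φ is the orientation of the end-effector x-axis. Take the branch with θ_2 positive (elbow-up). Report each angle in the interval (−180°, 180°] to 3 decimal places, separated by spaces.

-90.003 30.005 149.997

wrist centre = target − a_3·(cos φ, sin φ) = (2.0000, -7.4640)
cos θ_2 = (59.7113−4²−4²)/(2·4·4) = 0.8660; θ_2 = 30.0054° (elbow-up)
β = atan2(-7.4640,2.0000) = -74.9998°; ψ = atan2(2.0003,7.4639) = 15.0027°
θ_1 = β − ψ = -90.0025°
θ_3 = φ − θ_1 − θ_2 = 149.9971° (wrapped to (-180°,180°])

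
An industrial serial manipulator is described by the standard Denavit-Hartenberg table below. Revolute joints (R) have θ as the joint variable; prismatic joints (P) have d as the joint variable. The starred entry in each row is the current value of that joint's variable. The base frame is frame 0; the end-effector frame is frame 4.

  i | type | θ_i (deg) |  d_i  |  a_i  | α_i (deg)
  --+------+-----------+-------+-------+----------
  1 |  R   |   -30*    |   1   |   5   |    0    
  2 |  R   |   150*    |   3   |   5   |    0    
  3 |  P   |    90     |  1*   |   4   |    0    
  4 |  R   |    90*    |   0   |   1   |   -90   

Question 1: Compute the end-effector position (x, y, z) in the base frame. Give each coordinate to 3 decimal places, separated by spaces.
after link 1: o_1 = (4.3301, -2.5000, 1.0000)
after link 2: o_2 = (1.8301, 1.8301, 4.0000)
after link 3: o_3 = (-1.6340, -0.1699, 5.0000)
after link 4: o_4 = (-1.1340, -1.0359, 5.0000)

-1.134 -1.036 5.000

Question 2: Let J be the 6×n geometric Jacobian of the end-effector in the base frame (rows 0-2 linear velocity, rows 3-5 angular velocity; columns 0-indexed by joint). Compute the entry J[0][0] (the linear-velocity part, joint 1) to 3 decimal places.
1.036

axis z_0 = ẑ; lever o_n−o_0 = (-1.1340,-1.0359,5.0000)
cross product → J_v[:, 0] = (1.0359,-1.1340,0.0000)
J_ω[:, 0] = z_0
entry J[0][0] = 1.0359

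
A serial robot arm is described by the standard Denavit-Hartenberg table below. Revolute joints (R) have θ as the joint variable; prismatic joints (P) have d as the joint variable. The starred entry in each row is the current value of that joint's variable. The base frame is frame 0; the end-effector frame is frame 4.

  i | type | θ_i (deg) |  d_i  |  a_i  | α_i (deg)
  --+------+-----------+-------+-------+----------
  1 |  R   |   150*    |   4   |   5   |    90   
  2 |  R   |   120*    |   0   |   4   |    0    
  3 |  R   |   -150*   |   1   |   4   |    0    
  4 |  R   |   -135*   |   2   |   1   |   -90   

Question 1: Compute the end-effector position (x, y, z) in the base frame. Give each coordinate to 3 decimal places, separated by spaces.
-3.262 5.347 5.205

after link 1: o_1 = (-4.3301, 2.5000, 4.0000)
after link 2: o_2 = (-2.5981, 1.5000, 7.4641)
after link 3: o_3 = (-5.0981, 4.0981, 5.4641)
after link 4: o_4 = (-3.2616, 5.3472, 5.2053)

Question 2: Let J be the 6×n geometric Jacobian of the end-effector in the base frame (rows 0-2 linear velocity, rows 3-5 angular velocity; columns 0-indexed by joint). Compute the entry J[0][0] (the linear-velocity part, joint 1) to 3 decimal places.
-5.347

axis z_0 = ẑ; lever o_n−o_0 = (-3.2616,5.3472,5.2053)
cross product → J_v[:, 0] = (-5.3472,-3.2616,0.0000)
J_ω[:, 0] = z_0
entry J[0][0] = -5.3472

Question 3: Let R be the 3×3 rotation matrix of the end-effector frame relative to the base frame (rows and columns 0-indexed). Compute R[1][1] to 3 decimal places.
-0.866

End-effector y-axis (col 1 of R) = (-0.5000,-0.8660,-0.0000)
R[1][1] = -0.8660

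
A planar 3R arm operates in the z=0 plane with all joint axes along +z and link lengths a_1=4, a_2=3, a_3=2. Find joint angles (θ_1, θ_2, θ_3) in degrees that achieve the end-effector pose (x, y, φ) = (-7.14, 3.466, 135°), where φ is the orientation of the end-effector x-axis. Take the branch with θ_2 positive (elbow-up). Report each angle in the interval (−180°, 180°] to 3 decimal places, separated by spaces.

wrist centre = target − a_3·(cos φ, sin φ) = (-5.7258, 2.0518)
cos θ_2 = (36.9945−4²−3²)/(2·4·3) = 0.4998; θ_2 = 60.0153° (elbow-up)
β = atan2(2.0518,-5.7258) = 160.2853°; ψ = atan2(2.5985,5.4993) = 25.2912°
θ_1 = β − ψ = 134.9941°
θ_3 = φ − θ_1 − θ_2 = -60.0094° (wrapped to (-180°,180°])

134.994 60.015 -60.009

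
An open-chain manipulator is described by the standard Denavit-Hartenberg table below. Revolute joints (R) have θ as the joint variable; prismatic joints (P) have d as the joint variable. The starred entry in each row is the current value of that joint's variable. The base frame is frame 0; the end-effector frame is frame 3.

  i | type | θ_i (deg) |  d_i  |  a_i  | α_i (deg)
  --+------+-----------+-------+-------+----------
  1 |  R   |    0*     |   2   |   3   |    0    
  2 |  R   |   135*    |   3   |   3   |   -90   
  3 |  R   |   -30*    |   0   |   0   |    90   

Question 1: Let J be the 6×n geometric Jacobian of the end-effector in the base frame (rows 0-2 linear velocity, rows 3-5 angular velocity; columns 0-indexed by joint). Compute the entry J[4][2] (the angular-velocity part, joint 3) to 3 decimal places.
axis z_2 = (-0.7071,-0.7071,0.0000); lever o_n−o_2 = (0.0000,0.0000,0.0000)
cross product → J_v[:, 2] = (-0.0000,0.0000,0.0000)
J_ω[:, 2] = z_2
entry J[4][2] = -0.7071

-0.707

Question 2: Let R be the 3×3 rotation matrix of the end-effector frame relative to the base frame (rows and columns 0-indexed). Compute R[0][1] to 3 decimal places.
End-effector y-axis (col 1 of R) = (-0.7071,-0.7071,0.0000)
R[0][1] = -0.7071

-0.707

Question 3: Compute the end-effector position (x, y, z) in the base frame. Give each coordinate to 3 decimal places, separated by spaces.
0.879 2.121 5.000

after link 1: o_1 = (3.0000, 0.0000, 2.0000)
after link 2: o_2 = (0.8787, 2.1213, 5.0000)
after link 3: o_3 = (0.8787, 2.1213, 5.0000)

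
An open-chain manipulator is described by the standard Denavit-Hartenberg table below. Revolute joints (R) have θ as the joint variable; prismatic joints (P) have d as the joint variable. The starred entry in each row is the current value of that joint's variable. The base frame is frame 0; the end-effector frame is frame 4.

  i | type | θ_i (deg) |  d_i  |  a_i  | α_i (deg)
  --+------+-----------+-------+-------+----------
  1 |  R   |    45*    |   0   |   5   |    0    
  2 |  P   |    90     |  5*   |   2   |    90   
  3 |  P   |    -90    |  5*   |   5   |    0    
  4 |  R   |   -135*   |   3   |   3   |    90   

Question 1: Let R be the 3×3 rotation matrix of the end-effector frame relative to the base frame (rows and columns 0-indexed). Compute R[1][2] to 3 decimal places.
0.500

End-effector z-axis (col 2 of R) = (-0.5000,0.5000,0.7071)
R[1][2] = 0.5000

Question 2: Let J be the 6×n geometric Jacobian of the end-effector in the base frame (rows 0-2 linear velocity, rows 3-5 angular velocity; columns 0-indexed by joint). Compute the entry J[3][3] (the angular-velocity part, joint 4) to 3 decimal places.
0.707

axis z_3 = (0.7071,0.7071,0.0000); lever o_n−o_3 = (3.6213,0.6213,2.1213)
cross product → J_v[:, 3] = (1.5000,-1.5000,-2.1213)
J_ω[:, 3] = z_3
entry J[3][3] = 0.7071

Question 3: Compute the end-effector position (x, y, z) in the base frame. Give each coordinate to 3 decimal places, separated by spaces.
9.278 9.107 2.121

after link 1: o_1 = (3.5355, 3.5355, 0.0000)
after link 2: o_2 = (2.1213, 4.9497, 5.0000)
after link 3: o_3 = (5.6569, 8.4853, 0.0000)
after link 4: o_4 = (9.2782, 9.1066, 2.1213)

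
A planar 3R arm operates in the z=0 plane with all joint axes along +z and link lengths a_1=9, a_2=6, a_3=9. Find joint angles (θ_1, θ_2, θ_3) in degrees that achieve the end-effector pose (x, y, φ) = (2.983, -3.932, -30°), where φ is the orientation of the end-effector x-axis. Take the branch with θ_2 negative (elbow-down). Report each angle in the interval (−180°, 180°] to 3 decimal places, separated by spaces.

-148.470 -149.999 -91.531

wrist centre = target − a_3·(cos φ, sin φ) = (-4.8112, 0.5680)
cos θ_2 = (23.4705−9²−6²)/(2·9·6) = -0.8660; θ_2 = -149.9986° (elbow-down)
β = atan2(0.5680,-4.8112) = 173.2670°; ψ = atan2(-3.0001,3.8039) = -38.2626°
θ_1 = β − ψ = 211.5296°
θ_3 = φ − θ_1 − θ_2 = -91.5309° (wrapped to (-180°,180°])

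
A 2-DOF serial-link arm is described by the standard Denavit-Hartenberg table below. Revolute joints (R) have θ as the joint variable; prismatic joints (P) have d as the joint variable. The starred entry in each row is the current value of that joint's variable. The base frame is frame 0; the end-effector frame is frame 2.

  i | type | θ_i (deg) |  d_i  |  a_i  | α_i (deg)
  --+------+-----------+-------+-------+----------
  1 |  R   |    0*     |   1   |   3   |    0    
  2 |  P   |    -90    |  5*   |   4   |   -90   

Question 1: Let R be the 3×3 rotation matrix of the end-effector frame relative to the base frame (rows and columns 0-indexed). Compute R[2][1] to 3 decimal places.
-1.000

End-effector y-axis (col 1 of R) = (0.0000,0.0000,-1.0000)
R[2][1] = -1.0000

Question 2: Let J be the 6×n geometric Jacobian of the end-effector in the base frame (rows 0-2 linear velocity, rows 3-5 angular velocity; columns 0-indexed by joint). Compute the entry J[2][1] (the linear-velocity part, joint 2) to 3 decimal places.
1.000

prismatic axis z_1 = (0.0000,0.0000,1.0000)
J_v[:, 1] = z_1; J_ω[:, 1] = (0,0,0)
entry J[2][1] = 1.0000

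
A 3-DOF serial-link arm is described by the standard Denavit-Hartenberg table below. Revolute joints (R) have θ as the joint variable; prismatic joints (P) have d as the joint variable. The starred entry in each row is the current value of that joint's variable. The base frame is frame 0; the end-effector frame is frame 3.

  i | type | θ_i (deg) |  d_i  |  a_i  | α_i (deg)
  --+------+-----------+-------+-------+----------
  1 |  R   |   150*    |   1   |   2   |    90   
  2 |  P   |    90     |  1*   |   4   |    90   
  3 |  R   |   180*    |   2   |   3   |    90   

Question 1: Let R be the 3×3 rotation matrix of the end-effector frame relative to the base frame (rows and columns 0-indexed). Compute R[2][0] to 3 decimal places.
End-effector x-axis (col 0 of R) = (0.0000,0.0000,-1.0000)
R[2][0] = -1.0000

-1.000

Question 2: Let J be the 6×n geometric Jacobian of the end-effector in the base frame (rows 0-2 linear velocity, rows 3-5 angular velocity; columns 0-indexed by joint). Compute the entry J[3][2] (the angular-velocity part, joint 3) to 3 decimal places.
axis z_2 = (-0.8660,0.5000,-0.0000); lever o_n−o_2 = (-1.7321,1.0000,-3.0000)
cross product → J_v[:, 2] = (-1.5000,-2.5981,-0.0000)
J_ω[:, 2] = z_2
entry J[3][2] = -0.8660

-0.866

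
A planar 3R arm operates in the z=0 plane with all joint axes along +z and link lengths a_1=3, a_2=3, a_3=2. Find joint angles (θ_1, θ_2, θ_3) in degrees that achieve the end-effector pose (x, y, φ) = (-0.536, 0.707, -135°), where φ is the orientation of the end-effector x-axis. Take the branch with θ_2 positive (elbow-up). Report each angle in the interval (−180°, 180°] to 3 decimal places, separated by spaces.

wrist centre = target − a_3·(cos φ, sin φ) = (0.8782, 2.1212)
cos θ_2 = (5.2708−3²−3²)/(2·3·3) = -0.7072; θ_2 = 135.0057° (elbow-up)
β = atan2(2.1212,0.8782) = 67.5097°; ψ = atan2(2.1211,0.8785) = 67.5029°
θ_1 = β − ψ = 0.0069°
θ_3 = φ − θ_1 − θ_2 = 89.9874° (wrapped to (-180°,180°])

0.007 135.006 89.987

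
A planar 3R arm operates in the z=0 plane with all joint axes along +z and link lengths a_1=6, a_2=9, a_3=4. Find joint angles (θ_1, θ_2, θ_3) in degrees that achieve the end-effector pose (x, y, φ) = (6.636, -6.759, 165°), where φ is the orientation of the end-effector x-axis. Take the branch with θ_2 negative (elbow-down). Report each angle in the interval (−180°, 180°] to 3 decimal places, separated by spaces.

wrist centre = target − a_3·(cos φ, sin φ) = (10.4997, -7.7943)
cos θ_2 = (170.9945−6²−9²)/(2·6·9) = 0.4999; θ_2 = -60.0034° (elbow-down)
β = atan2(-7.7943,10.4997) = -36.5877°; ψ = atan2(-7.7945,10.4995) = -36.5889°
θ_1 = β − ψ = 0.0012°
θ_3 = φ − θ_1 − θ_2 = -134.9978° (wrapped to (-180°,180°])

0.001 -60.003 -134.998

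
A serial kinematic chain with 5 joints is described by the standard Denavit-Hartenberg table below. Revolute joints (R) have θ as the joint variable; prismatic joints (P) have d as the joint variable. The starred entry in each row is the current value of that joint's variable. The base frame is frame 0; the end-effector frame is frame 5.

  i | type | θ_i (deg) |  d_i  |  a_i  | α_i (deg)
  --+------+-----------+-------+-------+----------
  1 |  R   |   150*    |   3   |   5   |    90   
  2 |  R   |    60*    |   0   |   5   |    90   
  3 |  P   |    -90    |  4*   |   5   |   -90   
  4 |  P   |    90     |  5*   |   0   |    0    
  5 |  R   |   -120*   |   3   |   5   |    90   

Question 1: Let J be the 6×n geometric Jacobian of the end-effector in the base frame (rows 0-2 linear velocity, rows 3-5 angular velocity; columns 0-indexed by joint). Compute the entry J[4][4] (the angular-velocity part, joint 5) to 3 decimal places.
axis z_4 = (-0.4330,0.2500,0.8660); lever o_n−o_4 = (-5.3391,-1.9175,1.3481)
cross product → J_v[:, 4] = (1.9976,-4.0401,2.1651)
J_ω[:, 4] = z_4
entry J[4][4] = 0.2500

0.250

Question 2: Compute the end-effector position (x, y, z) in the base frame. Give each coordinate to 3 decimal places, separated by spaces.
after link 1: o_1 = (-4.3301, 2.5000, 3.0000)
after link 2: o_2 = (-6.4952, 3.7500, 7.3301)
after link 3: o_3 = (-11.9952, 1.1519, 5.3301)
after link 4: o_4 = (-14.1603, 2.4019, 9.6603)
after link 5: o_5 = (-19.4994, 0.4845, 11.0083)

-19.499 0.484 11.008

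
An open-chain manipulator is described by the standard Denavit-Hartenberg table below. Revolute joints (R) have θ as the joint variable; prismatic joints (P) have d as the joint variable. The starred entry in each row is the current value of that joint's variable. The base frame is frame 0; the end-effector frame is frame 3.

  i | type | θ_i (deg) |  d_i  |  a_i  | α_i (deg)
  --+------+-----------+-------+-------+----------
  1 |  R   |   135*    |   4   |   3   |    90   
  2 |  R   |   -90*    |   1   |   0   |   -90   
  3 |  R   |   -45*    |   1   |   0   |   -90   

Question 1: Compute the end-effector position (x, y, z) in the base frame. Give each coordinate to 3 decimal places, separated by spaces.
after link 1: o_1 = (-2.1213, 2.1213, 4.0000)
after link 2: o_2 = (-1.4142, 2.8284, 4.0000)
after link 3: o_3 = (-2.1213, 3.5355, 4.0000)

-2.121 3.536 4.000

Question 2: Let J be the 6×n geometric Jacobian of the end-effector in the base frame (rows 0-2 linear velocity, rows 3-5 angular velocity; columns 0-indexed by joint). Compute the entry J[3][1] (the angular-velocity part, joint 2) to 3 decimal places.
axis z_1 = (0.7071,0.7071,0.0000); lever o_n−o_1 = (0.0000,1.4142,0.0000)
cross product → J_v[:, 1] = (-0.0000,0.0000,1.0000)
J_ω[:, 1] = z_1
entry J[3][1] = 0.7071

0.707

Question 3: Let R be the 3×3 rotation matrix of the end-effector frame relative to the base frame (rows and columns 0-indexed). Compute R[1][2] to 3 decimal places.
End-effector z-axis (col 2 of R) = (-0.5000,-0.5000,-0.7071)
R[1][2] = -0.5000

-0.500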